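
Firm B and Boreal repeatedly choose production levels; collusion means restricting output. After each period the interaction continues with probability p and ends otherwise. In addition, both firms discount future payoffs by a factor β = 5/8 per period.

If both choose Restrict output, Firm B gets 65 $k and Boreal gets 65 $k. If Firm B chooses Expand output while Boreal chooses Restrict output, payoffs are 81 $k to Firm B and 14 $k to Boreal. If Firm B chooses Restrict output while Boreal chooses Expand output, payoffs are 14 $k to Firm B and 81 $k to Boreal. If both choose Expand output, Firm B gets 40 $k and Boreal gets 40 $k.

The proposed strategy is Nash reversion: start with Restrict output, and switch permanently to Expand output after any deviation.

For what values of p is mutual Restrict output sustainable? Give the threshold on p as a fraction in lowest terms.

128/205

With continuation probability p and discount β, the effective per-period discount factor is βp.
Grim-trigger IC: βp ≥ (81−65)/(81−40) = 16/41.
So p ≥ (16/41)/(5/8) = 128/205.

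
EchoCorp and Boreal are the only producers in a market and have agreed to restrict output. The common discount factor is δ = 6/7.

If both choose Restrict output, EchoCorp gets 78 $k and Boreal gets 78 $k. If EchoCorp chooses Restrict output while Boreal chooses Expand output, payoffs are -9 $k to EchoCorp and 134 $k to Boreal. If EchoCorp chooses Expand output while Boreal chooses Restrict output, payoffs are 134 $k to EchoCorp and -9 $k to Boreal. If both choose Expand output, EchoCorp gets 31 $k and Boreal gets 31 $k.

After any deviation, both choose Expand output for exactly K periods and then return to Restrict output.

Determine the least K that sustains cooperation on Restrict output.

IC: δ(1−δ^K)/(1−δ) ≥ (134−78)/(78−31) = 56/47.
With δ = 6/7: need 1 − δ^K ≥ 56/47·(1−6/7)/(6/7), i.e. δ^K ≤ 0.8014.
Since (6/7)^1 = 0.8571 and (6/7)^2 = 0.7347, the smallest such K is 2.

2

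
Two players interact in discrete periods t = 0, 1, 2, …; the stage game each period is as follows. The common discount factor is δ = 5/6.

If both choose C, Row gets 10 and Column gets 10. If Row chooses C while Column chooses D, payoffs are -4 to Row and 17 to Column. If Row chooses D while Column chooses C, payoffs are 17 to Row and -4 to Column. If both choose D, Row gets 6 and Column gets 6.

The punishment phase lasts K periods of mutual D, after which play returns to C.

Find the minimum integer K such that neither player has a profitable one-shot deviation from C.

IC: δ(1−δ^K)/(1−δ) ≥ (17−10)/(10−6) = 7/4.
With δ = 5/6: need 1 − δ^K ≥ 7/4·(1−5/6)/(5/6), i.e. δ^K ≤ 0.6500.
Since (5/6)^2 = 0.6944 and (5/6)^3 = 0.5787, the smallest such K is 3.

3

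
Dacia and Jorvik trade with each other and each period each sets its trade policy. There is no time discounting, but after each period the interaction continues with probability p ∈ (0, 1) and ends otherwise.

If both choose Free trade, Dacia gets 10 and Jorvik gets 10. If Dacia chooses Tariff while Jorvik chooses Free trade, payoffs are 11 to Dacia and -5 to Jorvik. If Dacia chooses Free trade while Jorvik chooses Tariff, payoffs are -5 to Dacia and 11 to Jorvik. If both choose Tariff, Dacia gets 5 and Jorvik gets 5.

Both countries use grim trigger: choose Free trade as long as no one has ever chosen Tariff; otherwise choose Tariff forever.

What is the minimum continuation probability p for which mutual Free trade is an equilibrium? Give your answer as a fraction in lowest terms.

Expected cooperation value is 10 + p·10 + p²·10 + … = 10/(1−p); deviation gives 11 + p·5/(1−p).
10 ≥ 11(1−p) + 5p ⇒ 6p ≥ 1 ⇒ p ≥ 1/6.

1/6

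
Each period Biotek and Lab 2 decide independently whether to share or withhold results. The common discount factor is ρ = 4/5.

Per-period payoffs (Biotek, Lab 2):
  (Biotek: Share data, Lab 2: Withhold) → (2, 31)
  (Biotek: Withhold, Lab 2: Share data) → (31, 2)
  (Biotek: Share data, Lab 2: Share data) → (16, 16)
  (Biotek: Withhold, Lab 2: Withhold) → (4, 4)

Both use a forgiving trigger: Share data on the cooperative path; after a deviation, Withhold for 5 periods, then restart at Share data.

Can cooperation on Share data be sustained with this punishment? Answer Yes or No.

Yes

Comparing payoff streams over the 6 periods until play realigns: cooperate → 16(1+ρ+…+ρ^5); deviate → 31 + 4(ρ+…+ρ^5).
Cooperation is sustained iff (16−4)(ρ+…+ρ^5) ≥ 31−16.
ρ+…+ρ^5 = 4/5·(1−(4/5)^5)/(1−4/5) = 2.6893, and (31−16)/(16−4) = 1.2500.
2.6893 ≥ 1.2500, so cooperation is sustainable.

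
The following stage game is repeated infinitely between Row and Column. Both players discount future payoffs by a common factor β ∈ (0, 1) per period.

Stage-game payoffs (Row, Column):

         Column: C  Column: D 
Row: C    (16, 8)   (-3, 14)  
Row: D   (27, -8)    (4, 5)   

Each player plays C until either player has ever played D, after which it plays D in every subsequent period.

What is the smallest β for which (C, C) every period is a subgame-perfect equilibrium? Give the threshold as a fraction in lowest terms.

2/3

For Row: deviation gain 27−16 = 11, per-period punishment loss 16−4 = 12. IC gives β ≥ 11/23.
For Column: gain 6, loss 3 per period, so β ≥ 6/9 = 2/3.
The tighter constraint is Column's, so cooperation needs β ≥ 2/3.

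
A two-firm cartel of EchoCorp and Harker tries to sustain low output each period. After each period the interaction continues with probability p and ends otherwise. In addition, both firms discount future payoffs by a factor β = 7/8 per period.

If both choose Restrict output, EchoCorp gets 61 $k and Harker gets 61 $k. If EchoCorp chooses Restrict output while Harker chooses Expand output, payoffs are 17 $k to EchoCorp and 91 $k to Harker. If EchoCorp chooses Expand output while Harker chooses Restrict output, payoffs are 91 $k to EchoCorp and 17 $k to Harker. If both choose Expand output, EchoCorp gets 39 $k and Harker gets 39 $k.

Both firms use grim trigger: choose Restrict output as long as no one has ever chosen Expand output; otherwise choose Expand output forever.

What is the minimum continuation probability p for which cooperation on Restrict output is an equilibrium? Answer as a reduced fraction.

With continuation probability p and discount β, the effective per-period discount factor is βp.
Grim-trigger IC: βp ≥ (91−61)/(91−39) = 15/26.
So p ≥ (15/26)/(7/8) = 60/91.

60/91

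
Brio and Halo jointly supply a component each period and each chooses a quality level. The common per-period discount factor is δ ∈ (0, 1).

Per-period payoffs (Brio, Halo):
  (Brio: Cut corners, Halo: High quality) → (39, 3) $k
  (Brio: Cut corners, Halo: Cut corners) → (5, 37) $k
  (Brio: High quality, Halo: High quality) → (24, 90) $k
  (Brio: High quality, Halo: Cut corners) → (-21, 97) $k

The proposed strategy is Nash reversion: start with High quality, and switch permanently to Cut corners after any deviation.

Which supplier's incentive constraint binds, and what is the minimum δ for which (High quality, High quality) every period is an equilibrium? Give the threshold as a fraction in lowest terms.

Brio's threshold: (39−24)/(39−5) = 15/34.
Halo's threshold: (97−90)/(97−37) = 7/60.
15/34 > 7/60, so Brio binds and δ* = 15/34.

Brio; δ ≥ 15/34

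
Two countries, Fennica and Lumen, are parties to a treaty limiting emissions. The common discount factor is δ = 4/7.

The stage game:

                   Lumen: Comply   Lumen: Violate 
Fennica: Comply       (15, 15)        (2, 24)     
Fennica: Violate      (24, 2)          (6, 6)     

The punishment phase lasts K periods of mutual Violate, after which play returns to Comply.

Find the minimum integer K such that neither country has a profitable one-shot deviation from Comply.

IC: δ(1−δ^K)/(1−δ) ≥ (24−15)/(15−6) = 1.
With δ = 4/7: need 1 − δ^K ≥ 1·(1−4/7)/(4/7), i.e. δ^K ≤ 0.2500.
Since (4/7)^2 = 0.3265 and (4/7)^3 = 0.1866, the smallest such K is 3.

3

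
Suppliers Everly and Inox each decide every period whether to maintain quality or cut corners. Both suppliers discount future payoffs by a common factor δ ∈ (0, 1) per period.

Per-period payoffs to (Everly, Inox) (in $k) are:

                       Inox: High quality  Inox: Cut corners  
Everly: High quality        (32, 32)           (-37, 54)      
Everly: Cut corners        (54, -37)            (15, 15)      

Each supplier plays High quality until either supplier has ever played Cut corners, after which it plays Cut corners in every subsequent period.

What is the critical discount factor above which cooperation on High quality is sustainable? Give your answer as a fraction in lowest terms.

Cooperation forever yields 32 each period: 32/(1−δ).
Deviating yields 54 once, then 15 forever: 54 + 15δ/(1−δ).
No profitable deviation requires 32/(1−δ) ≥ 54 + 15δ/(1−δ).
Multiplying by (1−δ): 32 ≥ 54(1−δ) + 15δ = 54 − 39δ.
So 39δ ≥ 22, i.e. δ ≥ 22/39.

22/39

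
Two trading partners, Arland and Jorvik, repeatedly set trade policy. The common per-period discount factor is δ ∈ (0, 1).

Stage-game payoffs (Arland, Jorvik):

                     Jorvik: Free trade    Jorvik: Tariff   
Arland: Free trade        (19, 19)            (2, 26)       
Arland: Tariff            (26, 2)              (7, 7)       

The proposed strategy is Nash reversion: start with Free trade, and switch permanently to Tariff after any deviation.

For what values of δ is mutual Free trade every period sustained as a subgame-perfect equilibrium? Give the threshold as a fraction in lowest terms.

7/19

Under grim trigger the critical discount factor is (T−C)/(T−P) with T = 26, C = 19, P = 7.
δ* = (26−19)/(26−7) = 7/19.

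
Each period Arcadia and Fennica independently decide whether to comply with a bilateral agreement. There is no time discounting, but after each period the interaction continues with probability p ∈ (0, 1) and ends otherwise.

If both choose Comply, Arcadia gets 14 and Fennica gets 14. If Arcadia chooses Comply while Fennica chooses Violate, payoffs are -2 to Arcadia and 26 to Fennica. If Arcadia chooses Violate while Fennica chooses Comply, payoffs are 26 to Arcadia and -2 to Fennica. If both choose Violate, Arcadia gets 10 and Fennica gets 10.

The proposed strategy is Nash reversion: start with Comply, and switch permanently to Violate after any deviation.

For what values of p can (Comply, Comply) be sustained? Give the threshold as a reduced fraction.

3/4

With no time discounting, the continuation probability p plays the role of the discount factor.
Grim-trigger IC: 14/(1−p) ≥ 26 + 10p/(1−p) ⇒ p ≥ (26−14)/(26−10) = 3/4.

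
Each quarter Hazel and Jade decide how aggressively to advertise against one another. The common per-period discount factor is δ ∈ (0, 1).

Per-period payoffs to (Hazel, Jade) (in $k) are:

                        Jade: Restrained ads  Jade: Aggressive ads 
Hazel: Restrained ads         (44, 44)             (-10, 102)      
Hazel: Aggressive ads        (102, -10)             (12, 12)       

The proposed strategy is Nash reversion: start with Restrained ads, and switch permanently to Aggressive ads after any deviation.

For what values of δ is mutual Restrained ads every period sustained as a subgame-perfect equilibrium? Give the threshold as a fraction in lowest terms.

Under grim trigger the critical discount factor is (T−C)/(T−P) with T = 102, C = 44, P = 12.
δ* = (102−44)/(102−12) = 58/90 = 29/45.

29/45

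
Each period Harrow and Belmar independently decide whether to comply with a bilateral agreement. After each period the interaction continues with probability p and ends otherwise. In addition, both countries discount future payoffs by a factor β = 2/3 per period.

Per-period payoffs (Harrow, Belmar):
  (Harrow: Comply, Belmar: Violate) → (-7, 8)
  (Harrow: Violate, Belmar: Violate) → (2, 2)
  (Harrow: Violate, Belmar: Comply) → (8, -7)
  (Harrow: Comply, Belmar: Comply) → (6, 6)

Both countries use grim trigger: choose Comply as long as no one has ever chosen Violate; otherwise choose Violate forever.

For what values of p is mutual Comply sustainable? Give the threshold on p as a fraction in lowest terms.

1/2

Expected continuation weight on next period's payoff is β·p = 2/3·p, which plays the role of the discount factor.
Cooperation requires 2/3·p ≥ (8−6)/(8−2) = 1/3, hence p ≥ 1/2.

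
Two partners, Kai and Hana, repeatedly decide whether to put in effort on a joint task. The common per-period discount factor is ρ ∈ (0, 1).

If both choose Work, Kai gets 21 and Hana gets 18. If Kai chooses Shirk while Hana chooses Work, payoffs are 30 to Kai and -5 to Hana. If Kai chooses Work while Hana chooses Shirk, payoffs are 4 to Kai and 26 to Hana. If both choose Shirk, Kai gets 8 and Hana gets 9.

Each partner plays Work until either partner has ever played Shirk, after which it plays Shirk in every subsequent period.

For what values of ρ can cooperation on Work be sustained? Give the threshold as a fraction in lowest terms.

8/17

For Kai: deviation gain 30−21 = 9, per-period punishment loss 21−8 = 13. IC gives ρ ≥ 9/22.
For Hana: gain 8, loss 9 per period, so ρ ≥ 8/17.
The tighter constraint is Hana's, so cooperation needs ρ ≥ 8/17.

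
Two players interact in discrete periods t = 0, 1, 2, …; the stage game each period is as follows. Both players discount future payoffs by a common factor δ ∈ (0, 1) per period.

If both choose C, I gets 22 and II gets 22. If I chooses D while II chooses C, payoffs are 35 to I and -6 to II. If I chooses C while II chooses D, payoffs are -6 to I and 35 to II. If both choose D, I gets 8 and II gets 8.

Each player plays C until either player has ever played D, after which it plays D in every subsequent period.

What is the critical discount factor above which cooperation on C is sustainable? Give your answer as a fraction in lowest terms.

13/27

Cooperation forever yields 22 each period: 22/(1−δ).
Deviating yields 35 once, then 8 forever: 35 + 8δ/(1−δ).
No profitable deviation requires 22/(1−δ) ≥ 35 + 8δ/(1−δ).
Multiplying by (1−δ): 22 ≥ 35(1−δ) + 8δ = 35 − 27δ.
So 27δ ≥ 13, i.e. δ ≥ 13/27.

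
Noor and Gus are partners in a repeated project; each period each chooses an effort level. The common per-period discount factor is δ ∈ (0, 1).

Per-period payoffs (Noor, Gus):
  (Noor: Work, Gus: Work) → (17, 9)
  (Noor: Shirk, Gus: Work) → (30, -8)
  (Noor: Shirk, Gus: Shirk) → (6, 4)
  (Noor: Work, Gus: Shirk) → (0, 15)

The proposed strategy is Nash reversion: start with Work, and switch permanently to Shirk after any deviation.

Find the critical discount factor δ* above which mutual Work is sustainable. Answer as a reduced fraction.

6/11

For Noor: deviation gain 30−17 = 13, per-period punishment loss 17−6 = 11. IC gives δ ≥ 13/24.
For Gus: gain 6, loss 5 per period, so δ ≥ 6/11.
The tighter constraint is Gus's, so cooperation needs δ ≥ 6/11.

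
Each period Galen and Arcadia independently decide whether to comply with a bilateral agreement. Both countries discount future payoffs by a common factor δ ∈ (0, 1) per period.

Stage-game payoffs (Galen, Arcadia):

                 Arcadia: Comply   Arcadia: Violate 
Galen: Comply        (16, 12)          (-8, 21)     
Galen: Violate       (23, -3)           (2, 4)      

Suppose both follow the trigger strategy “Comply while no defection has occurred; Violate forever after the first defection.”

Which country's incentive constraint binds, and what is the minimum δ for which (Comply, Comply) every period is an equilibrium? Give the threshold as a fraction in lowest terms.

Galen's threshold: (23−16)/(23−2) = 1/3.
Arcadia's threshold: (21−12)/(21−4) = 9/17.
1/3 < 9/17, so Arcadia binds and δ* = 9/17.

Arcadia; δ ≥ 9/17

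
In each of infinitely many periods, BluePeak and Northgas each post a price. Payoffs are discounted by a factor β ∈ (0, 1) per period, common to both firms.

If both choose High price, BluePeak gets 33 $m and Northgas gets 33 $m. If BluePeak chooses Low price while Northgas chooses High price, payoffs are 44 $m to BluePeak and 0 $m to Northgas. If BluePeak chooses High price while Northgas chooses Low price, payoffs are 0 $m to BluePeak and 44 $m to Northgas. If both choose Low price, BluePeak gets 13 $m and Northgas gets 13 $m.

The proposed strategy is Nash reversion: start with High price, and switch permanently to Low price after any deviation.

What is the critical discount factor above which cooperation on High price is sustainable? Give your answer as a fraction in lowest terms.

11/31

One-period gain from deviating is 44 − 33 = 11. The loss is 33 − 13 = 20 in every subsequent period, with present value 20·β/(1−β).
Deviation is unprofitable when 20·β/(1−β) ≥ 11, i.e. β/(1−β) ≥ 11/20.
Equivalently β ≥ 11/(11+20) = 11/31.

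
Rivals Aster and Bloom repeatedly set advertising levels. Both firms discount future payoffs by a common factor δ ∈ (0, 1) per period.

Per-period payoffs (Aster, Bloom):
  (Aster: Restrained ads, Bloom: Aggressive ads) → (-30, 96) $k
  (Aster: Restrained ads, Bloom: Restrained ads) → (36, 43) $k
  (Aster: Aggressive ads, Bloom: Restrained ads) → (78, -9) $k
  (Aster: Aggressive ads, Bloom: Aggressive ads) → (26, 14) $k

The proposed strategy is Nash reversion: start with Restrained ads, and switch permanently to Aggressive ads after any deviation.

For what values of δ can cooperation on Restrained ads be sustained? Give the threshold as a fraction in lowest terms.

For Aster: deviation gain 78−36 = 42, per-period punishment loss 36−26 = 10. IC gives δ ≥ 42/52 = 21/26.
For Bloom: gain 53, loss 29 per period, so δ ≥ 53/82.
The tighter constraint is Aster's, so cooperation needs δ ≥ 21/26.

21/26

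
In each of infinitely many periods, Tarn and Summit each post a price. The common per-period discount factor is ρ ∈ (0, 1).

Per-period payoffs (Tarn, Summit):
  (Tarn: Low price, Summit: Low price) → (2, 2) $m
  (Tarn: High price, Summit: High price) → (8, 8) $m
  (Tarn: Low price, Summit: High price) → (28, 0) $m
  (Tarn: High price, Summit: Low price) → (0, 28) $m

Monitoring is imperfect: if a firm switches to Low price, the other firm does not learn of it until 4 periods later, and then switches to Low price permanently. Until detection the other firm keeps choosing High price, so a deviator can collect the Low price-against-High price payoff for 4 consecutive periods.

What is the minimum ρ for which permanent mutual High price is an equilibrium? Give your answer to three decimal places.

A deviator earns 28 for 4 periods, then 2 forever; cooperating earns 8 forever. Multiplying the IC by (1−ρ):
8 ≥ 28(1−ρ^4) + 2ρ^4, so 26·ρ^4 ≥ 20 and ρ^4 ≥ 10/13.
ρ ≥ (10/13)^(1/4) ≈ 0.937.

0.937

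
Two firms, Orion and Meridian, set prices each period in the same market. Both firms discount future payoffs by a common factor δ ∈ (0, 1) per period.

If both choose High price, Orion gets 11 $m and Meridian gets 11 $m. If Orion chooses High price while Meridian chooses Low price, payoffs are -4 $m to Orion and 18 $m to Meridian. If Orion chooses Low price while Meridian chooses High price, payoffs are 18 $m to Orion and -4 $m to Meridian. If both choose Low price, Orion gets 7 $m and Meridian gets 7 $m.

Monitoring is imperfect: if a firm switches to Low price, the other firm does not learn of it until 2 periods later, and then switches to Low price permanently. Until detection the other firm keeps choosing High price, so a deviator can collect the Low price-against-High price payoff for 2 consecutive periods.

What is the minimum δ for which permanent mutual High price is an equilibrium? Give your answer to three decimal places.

0.798

The best deviation is to choose Low price for all 2 undetected periods, earning 18 each, then 7 forever once detected.
Deviation value: 18(1−δ^2)/(1−δ) + 7δ^2/(1−δ); cooperation value: 11/(1−δ).
IC: 11 ≥ 18(1−δ^2) + 7δ^2 = 18 − 11δ^2.
So δ^2 ≥ 7/11, giving δ ≥ (7/11)^(1/2) ≈ 0.798.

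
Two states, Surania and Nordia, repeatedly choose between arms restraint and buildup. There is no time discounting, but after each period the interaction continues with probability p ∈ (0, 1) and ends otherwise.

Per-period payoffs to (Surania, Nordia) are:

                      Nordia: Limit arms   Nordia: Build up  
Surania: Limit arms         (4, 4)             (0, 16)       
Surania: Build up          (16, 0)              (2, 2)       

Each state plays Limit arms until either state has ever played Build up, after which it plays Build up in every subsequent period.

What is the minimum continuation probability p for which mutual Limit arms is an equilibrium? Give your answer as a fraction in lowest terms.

Expected cooperation value is 4 + p·4 + p²·4 + … = 4/(1−p); deviation gives 16 + p·2/(1−p).
4 ≥ 16(1−p) + 2p ⇒ 14p ≥ 12 ⇒ p ≥ 12/14 = 6/7.

6/7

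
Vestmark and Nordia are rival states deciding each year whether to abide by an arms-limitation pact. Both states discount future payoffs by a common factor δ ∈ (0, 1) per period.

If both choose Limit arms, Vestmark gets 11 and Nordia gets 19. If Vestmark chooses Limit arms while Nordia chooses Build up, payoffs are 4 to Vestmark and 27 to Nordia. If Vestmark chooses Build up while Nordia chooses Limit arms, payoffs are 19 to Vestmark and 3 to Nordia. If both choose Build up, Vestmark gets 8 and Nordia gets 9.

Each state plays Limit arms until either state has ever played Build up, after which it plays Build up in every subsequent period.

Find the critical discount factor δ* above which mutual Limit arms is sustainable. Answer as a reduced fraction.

For Vestmark: deviation gain 19−11 = 8, per-period punishment loss 11−8 = 3. IC gives δ ≥ 8/11.
For Nordia: gain 8, loss 10 per period, so δ ≥ 8/18 = 4/9.
The tighter constraint is Vestmark's, so cooperation needs δ ≥ 8/11.

8/11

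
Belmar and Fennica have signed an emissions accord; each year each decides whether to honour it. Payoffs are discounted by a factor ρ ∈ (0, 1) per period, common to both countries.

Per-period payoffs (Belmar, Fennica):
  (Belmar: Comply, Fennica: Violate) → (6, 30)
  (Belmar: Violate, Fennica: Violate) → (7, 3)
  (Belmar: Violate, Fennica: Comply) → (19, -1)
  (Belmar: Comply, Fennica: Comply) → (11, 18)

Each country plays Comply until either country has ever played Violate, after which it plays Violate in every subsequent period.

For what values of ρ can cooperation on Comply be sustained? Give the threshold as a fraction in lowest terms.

2/3

Belmar's threshold: (19−11)/(19−7) = 2/3.
Fennica's threshold: (30−18)/(30−3) = 4/9.
2/3 > 4/9, so Belmar binds and ρ* = 2/3.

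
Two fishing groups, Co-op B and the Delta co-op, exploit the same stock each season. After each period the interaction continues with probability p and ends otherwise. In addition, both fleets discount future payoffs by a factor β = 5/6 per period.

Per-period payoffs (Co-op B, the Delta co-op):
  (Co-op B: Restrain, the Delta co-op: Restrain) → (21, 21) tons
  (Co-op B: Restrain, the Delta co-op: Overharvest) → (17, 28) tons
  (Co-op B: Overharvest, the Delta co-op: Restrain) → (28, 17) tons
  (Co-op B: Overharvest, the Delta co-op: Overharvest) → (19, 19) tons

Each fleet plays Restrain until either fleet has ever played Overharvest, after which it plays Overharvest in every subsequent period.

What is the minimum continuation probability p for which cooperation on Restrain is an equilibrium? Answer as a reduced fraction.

14/15

With continuation probability p and discount β, the effective per-period discount factor is βp.
Grim-trigger IC: βp ≥ (28−21)/(28−19) = 7/9.
So p ≥ (7/9)/(5/6) = 14/15.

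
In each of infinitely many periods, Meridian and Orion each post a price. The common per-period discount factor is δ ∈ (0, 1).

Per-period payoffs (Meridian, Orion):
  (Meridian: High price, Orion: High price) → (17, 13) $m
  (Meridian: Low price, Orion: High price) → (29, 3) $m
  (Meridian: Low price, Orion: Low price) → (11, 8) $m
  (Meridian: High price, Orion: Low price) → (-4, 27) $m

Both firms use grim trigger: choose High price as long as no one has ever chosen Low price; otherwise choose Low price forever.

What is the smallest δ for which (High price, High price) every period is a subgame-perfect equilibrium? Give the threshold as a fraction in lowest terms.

For Meridian: deviation gain 29−17 = 12, per-period punishment loss 17−11 = 6. IC gives δ ≥ 12/18 = 2/3.
For Orion: gain 14, loss 5 per period, so δ ≥ 14/19.
The tighter constraint is Orion's, so cooperation needs δ ≥ 14/19.

14/19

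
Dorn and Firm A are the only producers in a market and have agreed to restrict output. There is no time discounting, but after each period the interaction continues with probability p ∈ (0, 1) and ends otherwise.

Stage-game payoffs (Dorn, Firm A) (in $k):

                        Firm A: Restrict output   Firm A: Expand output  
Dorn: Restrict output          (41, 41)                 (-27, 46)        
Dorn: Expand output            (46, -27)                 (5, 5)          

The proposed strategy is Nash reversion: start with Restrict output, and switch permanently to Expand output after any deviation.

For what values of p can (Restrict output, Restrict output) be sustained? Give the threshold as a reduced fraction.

5/41

Expected cooperation value is 41 + p·41 + p²·41 + … = 41/(1−p); deviation gives 46 + p·5/(1−p).
41 ≥ 46(1−p) + 5p ⇒ 41p ≥ 5 ⇒ p ≥ 5/41.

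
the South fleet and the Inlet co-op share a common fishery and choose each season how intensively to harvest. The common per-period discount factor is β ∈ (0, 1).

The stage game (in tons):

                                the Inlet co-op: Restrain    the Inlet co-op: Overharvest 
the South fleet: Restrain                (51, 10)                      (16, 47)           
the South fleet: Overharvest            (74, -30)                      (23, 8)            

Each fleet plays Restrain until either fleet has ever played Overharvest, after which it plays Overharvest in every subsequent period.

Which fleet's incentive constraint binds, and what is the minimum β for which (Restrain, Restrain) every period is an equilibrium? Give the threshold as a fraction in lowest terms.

the Inlet co-op; β ≥ 37/39

For the South fleet: deviation gain 74−51 = 23, per-period punishment loss 51−23 = 28. IC gives β ≥ 23/51.
For the Inlet co-op: gain 37, loss 2 per period, so β ≥ 37/39.
The tighter constraint is the Inlet co-op's, so cooperation needs β ≥ 37/39.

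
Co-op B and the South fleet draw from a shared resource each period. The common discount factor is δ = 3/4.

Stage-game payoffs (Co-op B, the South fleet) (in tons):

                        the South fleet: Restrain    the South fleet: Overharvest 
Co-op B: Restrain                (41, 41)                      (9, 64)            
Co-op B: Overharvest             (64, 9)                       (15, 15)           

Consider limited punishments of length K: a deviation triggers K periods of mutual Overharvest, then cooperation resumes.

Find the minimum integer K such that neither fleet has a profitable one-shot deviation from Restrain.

IC: δ(1−δ^K)/(1−δ) ≥ (64−41)/(41−15) = 23/26.
With δ = 3/4: need 1 − δ^K ≥ 23/26·(1−3/4)/(3/4), i.e. δ^K ≤ 0.7051.
Since (3/4)^1 = 0.7500 and (3/4)^2 = 0.5625, the smallest such K is 2.

2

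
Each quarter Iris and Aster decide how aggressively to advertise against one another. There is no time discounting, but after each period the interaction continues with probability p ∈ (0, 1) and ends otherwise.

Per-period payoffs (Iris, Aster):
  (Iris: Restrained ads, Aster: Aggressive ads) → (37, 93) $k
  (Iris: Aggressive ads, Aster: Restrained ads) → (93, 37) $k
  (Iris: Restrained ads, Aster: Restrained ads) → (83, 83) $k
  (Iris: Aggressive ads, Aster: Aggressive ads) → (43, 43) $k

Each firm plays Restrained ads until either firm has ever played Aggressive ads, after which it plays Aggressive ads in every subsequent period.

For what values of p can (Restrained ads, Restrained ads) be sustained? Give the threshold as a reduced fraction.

With no time discounting, the continuation probability p plays the role of the discount factor.
Grim-trigger IC: 83/(1−p) ≥ 93 + 43p/(1−p) ⇒ p ≥ (93−83)/(93−43) = 1/5.

1/5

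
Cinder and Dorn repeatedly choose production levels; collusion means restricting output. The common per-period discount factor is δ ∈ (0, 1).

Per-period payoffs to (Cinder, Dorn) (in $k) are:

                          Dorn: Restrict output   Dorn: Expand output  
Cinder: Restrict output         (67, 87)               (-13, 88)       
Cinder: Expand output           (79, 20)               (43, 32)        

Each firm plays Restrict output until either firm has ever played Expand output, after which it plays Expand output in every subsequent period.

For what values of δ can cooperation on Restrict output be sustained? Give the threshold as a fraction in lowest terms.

For Cinder: deviation gain 79−67 = 12, per-period punishment loss 67−43 = 24. IC gives δ ≥ 12/36 = 1/3.
For Dorn: gain 1, loss 55 per period, so δ ≥ 1/56.
The tighter constraint is Cinder's, so cooperation needs δ ≥ 1/3.

1/3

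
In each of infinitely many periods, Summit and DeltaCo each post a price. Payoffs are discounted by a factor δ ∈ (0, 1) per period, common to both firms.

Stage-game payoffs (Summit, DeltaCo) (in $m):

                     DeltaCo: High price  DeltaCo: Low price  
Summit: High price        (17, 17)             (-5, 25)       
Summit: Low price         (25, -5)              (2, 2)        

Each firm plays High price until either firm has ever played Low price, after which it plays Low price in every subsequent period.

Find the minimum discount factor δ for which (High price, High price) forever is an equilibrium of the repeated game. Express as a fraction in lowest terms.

8/23

Under grim trigger the critical discount factor is (T−C)/(T−P) with T = 25, C = 17, P = 2.
δ* = (25−17)/(25−2) = 8/23.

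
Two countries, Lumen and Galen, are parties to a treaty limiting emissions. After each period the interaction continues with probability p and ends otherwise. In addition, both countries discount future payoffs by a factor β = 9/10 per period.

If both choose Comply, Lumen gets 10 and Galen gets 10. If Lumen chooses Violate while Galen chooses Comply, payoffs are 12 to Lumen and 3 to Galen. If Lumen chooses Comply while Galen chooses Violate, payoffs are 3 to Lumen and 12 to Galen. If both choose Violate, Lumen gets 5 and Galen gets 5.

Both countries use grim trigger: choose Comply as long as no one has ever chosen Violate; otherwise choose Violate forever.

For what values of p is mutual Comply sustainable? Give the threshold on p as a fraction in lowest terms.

With continuation probability p and discount β, the effective per-period discount factor is βp.
Grim-trigger IC: βp ≥ (12−10)/(12−5) = 2/7.
So p ≥ (2/7)/(9/10) = 20/63.

20/63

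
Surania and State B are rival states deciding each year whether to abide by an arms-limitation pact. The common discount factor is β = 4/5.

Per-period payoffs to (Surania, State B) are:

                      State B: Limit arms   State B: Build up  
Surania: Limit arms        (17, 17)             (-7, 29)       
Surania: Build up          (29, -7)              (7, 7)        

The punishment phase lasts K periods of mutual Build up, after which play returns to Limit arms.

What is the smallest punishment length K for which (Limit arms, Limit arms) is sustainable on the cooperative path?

No profitable deviation requires (17−7)(β+…+β^K) ≥ 29−17, i.e. β+…+β^K ≥ 6/5 ≈ 1.2000.
With β = 4/5, the partial sums are K=1: 0.8000, K=2: 1.4400.
K = 2 is the first length at which the sum reaches 1.2000.

2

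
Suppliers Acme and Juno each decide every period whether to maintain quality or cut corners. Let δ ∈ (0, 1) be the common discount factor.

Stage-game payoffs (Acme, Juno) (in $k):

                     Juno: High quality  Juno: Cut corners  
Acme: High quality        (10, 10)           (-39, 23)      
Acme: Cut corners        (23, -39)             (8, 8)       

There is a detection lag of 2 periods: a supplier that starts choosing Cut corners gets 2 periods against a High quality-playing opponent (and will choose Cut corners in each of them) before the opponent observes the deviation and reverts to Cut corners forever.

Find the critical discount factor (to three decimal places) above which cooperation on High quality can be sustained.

0.931

Deviating for the 2 undetected periods gains 23−10 = 13 per period over cooperation, then loses 10−8 = 2 per period forever once punishment starts.
Gain: 13(1 + δ + … + δ^1); loss: 2·δ^2/(1−δ).
No profitable deviation ⇔ 13(1−δ^2) ≤ 2·δ^2, i.e. δ^2 ≥ 13/(13+2) = 13/15.
Hence δ ≥ (13/15)^(1/2) ≈ 0.931.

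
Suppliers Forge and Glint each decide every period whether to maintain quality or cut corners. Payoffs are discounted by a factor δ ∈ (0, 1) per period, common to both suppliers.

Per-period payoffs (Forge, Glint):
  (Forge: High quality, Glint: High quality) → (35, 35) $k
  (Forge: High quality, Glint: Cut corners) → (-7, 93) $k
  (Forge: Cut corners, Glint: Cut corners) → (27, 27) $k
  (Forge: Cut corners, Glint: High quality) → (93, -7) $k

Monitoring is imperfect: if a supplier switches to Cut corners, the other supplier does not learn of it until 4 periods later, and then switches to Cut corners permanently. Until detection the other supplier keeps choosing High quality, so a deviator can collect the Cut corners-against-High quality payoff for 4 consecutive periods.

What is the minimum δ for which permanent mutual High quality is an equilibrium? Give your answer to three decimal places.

The best deviation is to choose Cut corners for all 4 undetected periods, earning 93 each, then 27 forever once detected.
Deviation value: 93(1−δ^4)/(1−δ) + 27δ^4/(1−δ); cooperation value: 35/(1−δ).
IC: 35 ≥ 93(1−δ^4) + 27δ^4 = 93 − 66δ^4.
So δ^4 ≥ 58/66 = 29/33, giving δ ≥ (29/33)^(1/4) ≈ 0.968.

0.968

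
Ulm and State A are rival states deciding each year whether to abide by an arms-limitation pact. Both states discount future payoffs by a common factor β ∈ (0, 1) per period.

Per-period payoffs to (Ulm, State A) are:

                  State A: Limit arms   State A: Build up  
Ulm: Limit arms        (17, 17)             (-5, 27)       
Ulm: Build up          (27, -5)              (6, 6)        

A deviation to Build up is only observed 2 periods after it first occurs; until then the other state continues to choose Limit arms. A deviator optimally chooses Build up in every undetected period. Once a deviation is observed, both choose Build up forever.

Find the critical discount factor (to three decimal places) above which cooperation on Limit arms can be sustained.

A deviator earns 27 for 2 periods, then 6 forever; cooperating earns 17 forever. Multiplying the IC by (1−β):
17 ≥ 27(1−β^2) + 6β^2, so 21·β^2 ≥ 10 and β^2 ≥ 10/21.
β ≥ (10/21)^(1/2) ≈ 0.690.

0.690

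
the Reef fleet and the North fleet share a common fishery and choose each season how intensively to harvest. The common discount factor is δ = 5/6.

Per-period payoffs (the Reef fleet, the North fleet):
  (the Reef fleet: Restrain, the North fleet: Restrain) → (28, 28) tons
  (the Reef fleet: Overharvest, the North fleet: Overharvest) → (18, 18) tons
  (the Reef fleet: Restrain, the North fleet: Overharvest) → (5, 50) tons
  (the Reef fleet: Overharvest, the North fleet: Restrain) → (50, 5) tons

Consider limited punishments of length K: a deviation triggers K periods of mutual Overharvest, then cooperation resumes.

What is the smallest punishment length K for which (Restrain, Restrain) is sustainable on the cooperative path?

IC: δ(1−δ^K)/(1−δ) ≥ (50−28)/(28−18) = 11/5.
With δ = 5/6: need 1 − δ^K ≥ 11/5·(1−5/6)/(5/6), i.e. δ^K ≤ 0.5600.
Since (5/6)^3 = 0.5787 and (5/6)^4 = 0.4823, the smallest such K is 4.

4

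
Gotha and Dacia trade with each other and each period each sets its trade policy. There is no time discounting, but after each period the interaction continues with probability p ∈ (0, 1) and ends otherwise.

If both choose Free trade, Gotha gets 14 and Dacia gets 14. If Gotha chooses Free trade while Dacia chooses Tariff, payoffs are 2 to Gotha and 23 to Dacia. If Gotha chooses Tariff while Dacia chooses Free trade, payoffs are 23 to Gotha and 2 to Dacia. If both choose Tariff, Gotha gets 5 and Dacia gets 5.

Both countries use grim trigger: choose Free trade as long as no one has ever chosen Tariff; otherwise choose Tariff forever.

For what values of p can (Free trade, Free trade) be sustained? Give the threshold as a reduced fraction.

1/2

With no time discounting, the continuation probability p plays the role of the discount factor.
Grim-trigger IC: 14/(1−p) ≥ 23 + 5p/(1−p) ⇒ p ≥ (23−14)/(23−5) = 1/2.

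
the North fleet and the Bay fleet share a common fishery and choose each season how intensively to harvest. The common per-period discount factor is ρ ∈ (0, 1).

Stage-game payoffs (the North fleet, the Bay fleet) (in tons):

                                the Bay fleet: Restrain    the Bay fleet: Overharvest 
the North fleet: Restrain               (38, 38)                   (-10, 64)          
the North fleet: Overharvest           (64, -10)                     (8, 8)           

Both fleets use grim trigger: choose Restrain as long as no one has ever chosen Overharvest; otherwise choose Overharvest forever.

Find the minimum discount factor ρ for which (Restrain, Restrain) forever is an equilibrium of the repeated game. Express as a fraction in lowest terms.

38/(1−ρ) ≥ 64 + 8ρ/(1−ρ)
38 ≥ 64 − 56ρ
ρ ≥ 26/56 = 13/28.

13/28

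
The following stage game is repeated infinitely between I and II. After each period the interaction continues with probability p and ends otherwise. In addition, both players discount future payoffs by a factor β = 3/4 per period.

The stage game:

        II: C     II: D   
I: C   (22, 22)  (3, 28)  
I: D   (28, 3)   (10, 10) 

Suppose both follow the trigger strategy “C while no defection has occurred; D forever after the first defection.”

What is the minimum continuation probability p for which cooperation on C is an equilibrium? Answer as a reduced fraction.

4/9

With continuation probability p and discount β, the effective per-period discount factor is βp.
Grim-trigger IC: βp ≥ (28−22)/(28−10) = 1/3.
So p ≥ (1/3)/(3/4) = 4/9.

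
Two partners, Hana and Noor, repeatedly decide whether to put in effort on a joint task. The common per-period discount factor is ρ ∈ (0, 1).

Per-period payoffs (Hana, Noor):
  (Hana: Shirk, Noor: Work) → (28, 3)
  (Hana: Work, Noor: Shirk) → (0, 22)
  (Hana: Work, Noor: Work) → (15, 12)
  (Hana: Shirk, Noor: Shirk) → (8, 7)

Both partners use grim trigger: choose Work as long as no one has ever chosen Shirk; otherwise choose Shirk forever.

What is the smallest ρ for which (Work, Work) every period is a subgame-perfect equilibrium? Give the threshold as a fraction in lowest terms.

2/3

For Hana: deviation gain 28−15 = 13, per-period punishment loss 15−8 = 7. IC gives ρ ≥ 13/20.
For Noor: gain 10, loss 5 per period, so ρ ≥ 10/15 = 2/3.
The tighter constraint is Noor's, so cooperation needs ρ ≥ 2/3.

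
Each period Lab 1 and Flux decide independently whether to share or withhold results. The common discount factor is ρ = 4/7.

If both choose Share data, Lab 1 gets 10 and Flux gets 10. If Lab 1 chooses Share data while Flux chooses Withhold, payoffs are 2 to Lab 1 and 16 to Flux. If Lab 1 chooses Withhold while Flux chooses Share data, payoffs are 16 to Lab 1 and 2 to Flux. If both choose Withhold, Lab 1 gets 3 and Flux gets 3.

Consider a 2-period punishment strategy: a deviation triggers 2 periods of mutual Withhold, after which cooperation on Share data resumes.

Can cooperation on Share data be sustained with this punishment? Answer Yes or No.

A one-shot deviation gives 16 now, then 3 for 2 periods, then back to 10.
Gain from deviating: (16−10) today; loss: (10−3) in each of the next 2 periods.
No-deviation condition: (10−3)(ρ+…+ρ^2) ≥ 16−10, i.e. ρ+…+ρ^2 ≥ 6/7.
At ρ = 4/7: ρ+…+ρ^2 = 0.8980 ≥ 0.8571.
So cooperation is sustainable.

Yes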